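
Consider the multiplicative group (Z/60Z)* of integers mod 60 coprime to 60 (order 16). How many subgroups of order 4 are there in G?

11

|G| = 16 and 4 | 16, so subgroups of order 4 are possible by Lagrange.
The subgroups of order 4 are: {1, 11, 19, 29}; {1, 11, 31, 41}; {1, 11, 49, 59}; {1, 13, 37, 49}; … (11 in all).
So G has 11 subgroups of order 4.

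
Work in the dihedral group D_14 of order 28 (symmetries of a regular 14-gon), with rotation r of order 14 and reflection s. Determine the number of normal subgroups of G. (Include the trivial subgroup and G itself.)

7

G has 28 subgroups. Checking conjugation-invariance by order — order 1: 1/1 normal; order 2: 1/15 normal; order 4: 0/7 normal; order 7: 1/1 normal; order 14: 3/3 normal; order 28: 1/1 normal.
Total normal subgroups: 7.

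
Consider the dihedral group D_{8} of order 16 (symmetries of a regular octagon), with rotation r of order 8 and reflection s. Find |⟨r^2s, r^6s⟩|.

4

|⟨r^2s⟩| = 2 and |⟨r^6s⟩| = 2, so |H| is a multiple of lcm(2, 2) = 2 and divides |G| = 16.
Closing under the operation: H = {e, r^4, r^2s, r^6s}, so |H| = 4.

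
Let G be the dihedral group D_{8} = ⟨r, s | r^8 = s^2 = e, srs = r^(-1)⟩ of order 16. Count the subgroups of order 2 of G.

|G| = 16 and 2 | 16, so subgroups of order 2 are possible by Lagrange.
The subgroups of order 2 are: {e, r^2s}; {e, r^3s}; {e, r^4}; {e, r^4s}; … (9 in all).
So G has 9 subgroups of order 2.

9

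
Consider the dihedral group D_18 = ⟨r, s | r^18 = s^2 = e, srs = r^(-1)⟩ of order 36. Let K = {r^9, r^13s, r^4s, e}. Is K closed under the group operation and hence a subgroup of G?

|K| = 4 divides |G| = 36, consistent with Lagrange.
K contains the identity, every element's inverse is in K, and K is closed under ·: it is a subgroup.

Yes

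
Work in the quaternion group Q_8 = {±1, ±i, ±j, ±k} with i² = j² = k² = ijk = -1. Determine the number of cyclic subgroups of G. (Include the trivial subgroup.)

5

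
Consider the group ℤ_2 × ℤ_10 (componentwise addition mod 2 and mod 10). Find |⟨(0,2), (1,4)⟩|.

|⟨(0,2)⟩| = 5 and |⟨(1,4)⟩| = 10, so |H| is a multiple of lcm(5, 10) = 10 and divides |G| = 20.
Closing under the operation: H = {(0,0), (0,2), (0,4), (0,6), (0,8), (1,0), (1,2), (1,4), (1,6), (1,8)}, so |H| = 10.

10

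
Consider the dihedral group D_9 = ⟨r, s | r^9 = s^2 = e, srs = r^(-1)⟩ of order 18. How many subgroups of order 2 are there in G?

9

|G| = 18 and 2 | 18, so subgroups of order 2 are possible by Lagrange.
The subgroups of order 2 are: {e, r^2s}; {e, r^3s}; {e, r^4s}; {e, r^5s}; … (9 in all).
So G has 9 subgroups of order 2.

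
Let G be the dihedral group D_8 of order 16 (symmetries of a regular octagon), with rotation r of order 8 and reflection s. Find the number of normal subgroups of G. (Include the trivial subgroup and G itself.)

7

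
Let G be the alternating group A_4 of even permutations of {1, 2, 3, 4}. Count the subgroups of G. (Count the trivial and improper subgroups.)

|G| = 12, so by Lagrange every subgroup order divides 12. Divisors: 1, 2, 3, 4, 6, 12.
Subgroups by order — order 1: 1; order 2: 3; order 3: 4; order 4: 1; order 6: 0; order 12: 1.
Total: 1 + 3 + 4 + 1 + 0 + 1 = 10.

10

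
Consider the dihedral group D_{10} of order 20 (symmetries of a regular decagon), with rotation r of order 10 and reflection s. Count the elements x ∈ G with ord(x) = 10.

The elements of order 10 are: r, r^3, r^7, r^9.
That's 4.

4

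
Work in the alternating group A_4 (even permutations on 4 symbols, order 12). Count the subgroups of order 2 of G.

|G| = 12 and 2 | 12, so subgroups of order 2 are possible by Lagrange.
The subgroups of order 2 are: {e, (1 2)(3 4)}; {e, (1 3)(2 4)}; {e, (1 4)(2 3)}.
So G has 3 subgroups of order 2.

3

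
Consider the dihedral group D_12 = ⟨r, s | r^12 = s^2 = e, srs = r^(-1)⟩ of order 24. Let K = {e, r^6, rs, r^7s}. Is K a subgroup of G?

|K| = 4 divides |G| = 24, consistent with Lagrange.
K contains the identity, every element's inverse is in K, and K is closed under ·: it is a subgroup.

Yes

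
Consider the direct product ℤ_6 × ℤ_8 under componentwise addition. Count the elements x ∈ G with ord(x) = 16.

An element (a,b) has order lcm(ord(a), ord(b)); count pairs with lcm equal to 16.
Enumerating gives 0 such elements.

0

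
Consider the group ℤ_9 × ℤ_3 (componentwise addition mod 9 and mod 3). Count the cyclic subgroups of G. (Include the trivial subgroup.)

Each element a generates a cyclic subgroup ⟨a⟩; distinct elements may generate the same one (a cyclic group of order d has φ(d) generators).
Cyclic subgroups by order — order 1: 1; order 3: 4; order 9: 3.
Total: 8.

8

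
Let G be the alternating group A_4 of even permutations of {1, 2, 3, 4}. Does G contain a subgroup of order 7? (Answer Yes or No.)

7 does not divide |G| = 12, so by Lagrange no subgroup of order 7 exists.

No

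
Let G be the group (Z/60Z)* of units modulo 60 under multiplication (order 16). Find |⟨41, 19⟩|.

4

|⟨41⟩| = 2 and |⟨19⟩| = 2, so |H| is a multiple of lcm(2, 2) = 2 and divides |G| = 16.
Closing under the operation: H = {1, 19, 41, 59}, so |H| = 4.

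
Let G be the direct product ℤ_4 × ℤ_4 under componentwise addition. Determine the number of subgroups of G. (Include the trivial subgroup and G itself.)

15

|G| = 16, so by Lagrange every subgroup order divides 16. Divisors: 1, 2, 4, 8, 16.
Subgroups by order — order 1: 1; order 2: 3; order 4: 7; order 8: 3; order 16: 1.
Total: 1 + 3 + 7 + 3 + 1 = 15.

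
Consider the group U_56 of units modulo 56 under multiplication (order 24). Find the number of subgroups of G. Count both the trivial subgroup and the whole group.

32

|G| = 24, so by Lagrange every subgroup order divides 24. Divisors: 1, 2, 3, 4, 6, 8, 12, 24.
Subgroups by order — order 1: 1; order 2: 7; order 3: 1; order 4: 7; order 6: 7; order 8: 1; order 12: 7; order 24: 1.
Total: 1 + 7 + 1 + 7 + 7 + 1 + 7 + 1 = 32.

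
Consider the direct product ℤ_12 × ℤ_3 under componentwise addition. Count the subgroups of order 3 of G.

4

|G| = 36 and 3 | 36, so subgroups of order 3 are possible by Lagrange.
The subgroups of order 3 are: {(0,0), (0,1), (0,2)}; {(0,0), (4,0), (8,0)}; {(0,0), (4,1), (8,2)}; {(0,0), (4,2), (8,1)}.
So G has 4 subgroups of order 3.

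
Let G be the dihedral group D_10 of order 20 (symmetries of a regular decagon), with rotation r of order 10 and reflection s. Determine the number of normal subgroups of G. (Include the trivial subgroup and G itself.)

G has 22 subgroups. Checking conjugation-invariance by order — order 1: 1/1 normal; order 2: 1/11 normal; order 4: 0/5 normal; order 5: 1/1 normal; order 10: 3/3 normal; order 20: 1/1 normal.
Total normal subgroups: 7.

7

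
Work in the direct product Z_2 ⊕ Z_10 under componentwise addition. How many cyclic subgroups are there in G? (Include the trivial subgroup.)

8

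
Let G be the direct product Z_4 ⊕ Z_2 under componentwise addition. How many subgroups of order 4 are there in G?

3

|G| = 8 and 4 | 8, so subgroups of order 4 are possible by Lagrange.
The subgroups of order 4 are: {(0,0), (0,1), (2,0), (2,1)}; {(0,0), (1,0), (2,0), (3,0)}; {(0,0), (1,1), (2,0), (3,1)}.
So G has 3 subgroups of order 4.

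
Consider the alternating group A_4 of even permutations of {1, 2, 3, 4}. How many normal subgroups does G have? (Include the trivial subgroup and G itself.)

G has 10 subgroups. Checking conjugation-invariance by order — order 1: 1/1 normal; order 2: 0/3 normal; order 3: 0/4 normal; order 4: 1/1 normal; order 12: 1/1 normal.
Total normal subgroups: 3.

3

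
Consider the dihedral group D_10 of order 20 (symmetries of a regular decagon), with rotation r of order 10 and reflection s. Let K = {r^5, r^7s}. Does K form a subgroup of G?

The identity e ∉ K, so K is not a subgroup.

No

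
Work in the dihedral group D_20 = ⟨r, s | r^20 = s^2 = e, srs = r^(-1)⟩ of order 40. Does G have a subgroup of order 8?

8 | 40. A subgroup of order 8 is {e, r^5, r^10, r^15, s, r^5s, r^10s, r^15s}.

Yes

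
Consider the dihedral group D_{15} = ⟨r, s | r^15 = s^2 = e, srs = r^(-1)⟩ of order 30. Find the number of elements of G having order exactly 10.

0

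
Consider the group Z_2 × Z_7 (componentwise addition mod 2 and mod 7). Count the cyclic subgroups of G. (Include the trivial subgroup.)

4

Group the elements of G by the cyclic subgroup they generate; each cyclic subgroup of order d accounts for φ(d) elements.
Cyclic subgroups by order — order 1: 1; order 2: 1; order 7: 1; order 14: 1.
Total: 4.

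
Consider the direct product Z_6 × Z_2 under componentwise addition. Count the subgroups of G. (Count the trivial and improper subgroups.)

10

|G| = 12, so by Lagrange every subgroup order divides 12. Divisors: 1, 2, 3, 4, 6, 12.
Subgroups by order — order 1: 1; order 2: 3; order 3: 1; order 4: 1; order 6: 3; order 12: 1.
Total: 1 + 3 + 1 + 1 + 3 + 1 = 10.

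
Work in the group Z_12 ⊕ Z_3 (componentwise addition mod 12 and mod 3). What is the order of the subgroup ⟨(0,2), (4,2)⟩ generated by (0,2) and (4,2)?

9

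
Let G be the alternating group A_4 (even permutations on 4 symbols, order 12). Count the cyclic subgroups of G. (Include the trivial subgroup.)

8

Each element a generates a cyclic subgroup ⟨a⟩; distinct elements may generate the same one (a cyclic group of order d has φ(d) generators).
Cyclic subgroups by order — order 1: 1; order 2: 3; order 3: 4.
Total: 8.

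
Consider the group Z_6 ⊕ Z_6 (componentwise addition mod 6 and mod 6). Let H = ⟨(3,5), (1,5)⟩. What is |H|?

|⟨(3,5)⟩| = 6 and |⟨(1,5)⟩| = 6, so |H| is a multiple of lcm(6, 6) = 6 and divides |G| = 36.
Closing under the operation: H = {(0,0), (0,2), (0,4), (1,1), (1,3), (1,5), (2,0), (2,2), (2,4), (3,1), (3,3), (3,5), (4,0), (4,2), (4,4), (5,1), (5,3), (5,5)}, so |H| = 18.

18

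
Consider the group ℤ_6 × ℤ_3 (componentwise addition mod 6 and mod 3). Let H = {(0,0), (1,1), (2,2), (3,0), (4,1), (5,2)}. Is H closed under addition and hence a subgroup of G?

Yes

|H| = 6 divides |G| = 18, consistent with Lagrange.
H contains the identity, every element's inverse is in H, and H is closed under +: it is a subgroup.
In fact H = ⟨(5,2)⟩.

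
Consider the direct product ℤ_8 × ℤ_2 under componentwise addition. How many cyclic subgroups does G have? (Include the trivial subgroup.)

A cyclic subgroup of order d is generated by each of its φ(d) elements of order d, so the cyclic subgroups of order d number (#elements of order d)/φ(d).
Cyclic subgroups by order — order 1: 1; order 2: 3; order 4: 2; order 8: 2.
Total: 8.

8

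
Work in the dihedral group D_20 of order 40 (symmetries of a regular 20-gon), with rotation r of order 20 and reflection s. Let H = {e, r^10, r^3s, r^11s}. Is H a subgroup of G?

No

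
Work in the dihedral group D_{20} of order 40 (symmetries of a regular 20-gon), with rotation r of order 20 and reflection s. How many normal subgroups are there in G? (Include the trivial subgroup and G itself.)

G has 48 subgroups. Checking conjugation-invariance by order — order 1: 1/1 normal; order 2: 1/21 normal; order 4: 1/11 normal; order 5: 1/1 normal; order 8: 0/5 normal; order 10: 1/5 normal; order 20: 3/3 normal; order 40: 1/1 normal.
Total normal subgroups: 9.

9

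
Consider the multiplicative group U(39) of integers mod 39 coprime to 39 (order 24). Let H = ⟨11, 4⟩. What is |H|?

|⟨11⟩| = 12 and |⟨4⟩| = 6, so |H| is a multiple of lcm(12, 6) = 12 and divides |G| = 24.
Closing under the operation: H = {1, 2, 4, 5, 8, 10, 11, 16, 20, 22, 25, 32}, so |H| = 12.

12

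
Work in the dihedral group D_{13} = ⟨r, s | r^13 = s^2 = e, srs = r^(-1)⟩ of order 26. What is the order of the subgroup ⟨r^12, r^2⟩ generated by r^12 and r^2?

13

|⟨r^12⟩| = 13 and |⟨r^2⟩| = 13, so |H| is a multiple of lcm(13, 13) = 13 and divides |G| = 26.
Closing under the operation: H = {e, r, r^2, r^3, r^4, r^5, r^6, r^7, r^8, r^9, r^10, r^11, r^12}, so |H| = 13.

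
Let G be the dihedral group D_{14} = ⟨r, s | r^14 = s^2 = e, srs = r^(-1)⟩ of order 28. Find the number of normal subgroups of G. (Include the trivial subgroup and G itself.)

7

G has 28 subgroups. Checking conjugation-invariance by order — order 1: 1/1 normal; order 2: 1/15 normal; order 4: 0/7 normal; order 7: 1/1 normal; order 14: 3/3 normal; order 28: 1/1 normal.
Total normal subgroups: 7.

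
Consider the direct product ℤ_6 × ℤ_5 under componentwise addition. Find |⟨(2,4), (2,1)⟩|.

|⟨(2,4)⟩| = 15 and |⟨(2,1)⟩| = 15, so |H| is a multiple of lcm(15, 15) = 15 and divides |G| = 30.
Closing under the operation: H = {(0,0), (0,1), (0,2), (0,3), (0,4), (2,0), (2,1), (2,2), (2,3), (2,4), (4,0), (4,1), (4,2), (4,3), (4,4)}, so |H| = 15.

15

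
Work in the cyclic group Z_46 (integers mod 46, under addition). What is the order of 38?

23

In Z_46, the order of an element a is n/gcd(a, n).
gcd(38, 46) = 2, so |⟨38⟩| = 46/2 = 23.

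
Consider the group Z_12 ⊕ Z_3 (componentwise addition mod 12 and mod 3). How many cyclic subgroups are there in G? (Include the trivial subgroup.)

Group the elements of G by the cyclic subgroup they generate; each cyclic subgroup of order d accounts for φ(d) elements.
Cyclic subgroups by order — order 1: 1; order 2: 1; order 3: 4; order 4: 1; order 6: 4; order 12: 4.
Total: 15.

15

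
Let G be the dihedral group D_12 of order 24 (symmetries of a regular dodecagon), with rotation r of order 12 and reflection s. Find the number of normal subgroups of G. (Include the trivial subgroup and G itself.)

G has 34 subgroups. Checking conjugation-invariance by order — order 1: 1/1 normal; order 2: 1/13 normal; order 3: 1/1 normal; order 4: 1/7 normal; order 6: 1/5 normal; order 8: 0/3 normal; order 12: 3/3 normal; order 24: 1/1 normal.
Total normal subgroups: 9.

9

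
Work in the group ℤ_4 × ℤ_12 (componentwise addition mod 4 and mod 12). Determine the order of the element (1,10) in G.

The order of (1,10) in Z_4 × Z_12 is lcm(ord(1) in Z_4, ord(10) in Z_12).
ord(1) = 4 and ord(10) = 6, so |⟨(1,10)⟩| = lcm(4, 6) = 12.

12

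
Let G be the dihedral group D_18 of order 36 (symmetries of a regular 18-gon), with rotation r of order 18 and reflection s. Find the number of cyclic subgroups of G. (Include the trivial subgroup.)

Each element a generates a cyclic subgroup ⟨a⟩; distinct elements may generate the same one (a cyclic group of order d has φ(d) generators).
Cyclic subgroups by order — order 1: 1; order 2: 19; order 3: 1; order 6: 1; order 9: 1; order 18: 1.
Total: 24.

24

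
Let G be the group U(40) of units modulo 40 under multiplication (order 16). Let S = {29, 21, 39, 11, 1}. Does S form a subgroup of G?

No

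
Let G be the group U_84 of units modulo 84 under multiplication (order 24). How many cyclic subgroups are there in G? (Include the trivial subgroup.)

16

Each element a generates a cyclic subgroup ⟨a⟩; distinct elements may generate the same one (a cyclic group of order d has φ(d) generators).
Cyclic subgroups by order — order 1: 1; order 2: 7; order 3: 1; order 6: 7.
Total: 16.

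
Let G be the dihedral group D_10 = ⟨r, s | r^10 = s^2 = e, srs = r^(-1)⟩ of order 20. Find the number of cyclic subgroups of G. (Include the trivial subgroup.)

Each element a generates a cyclic subgroup ⟨a⟩; distinct elements may generate the same one (a cyclic group of order d has φ(d) generators).
Cyclic subgroups by order — order 1: 1; order 2: 11; order 5: 1; order 10: 1.
Total: 14.

14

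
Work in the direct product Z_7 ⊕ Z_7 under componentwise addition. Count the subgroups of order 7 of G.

|G| = 49 and 7 | 49, so subgroups of order 7 are possible by Lagrange.
The subgroups of order 7 are: {(0,0), (0,1), (0,2), (0,3), (0,4), (0,5), (0,6)}; {(0,0), (1,0), (2,0), (3,0), (4,0), (5,0), (6,0)}; {(0,0), (1,1), (2,2), (3,3), (4,4), (5,5), (6,6)}; {(0,0), (1,2), (2,4), (3,6), (4,1), (5,3), (6,5)}; … (8 in all).
So G has 8 subgroups of order 7.

8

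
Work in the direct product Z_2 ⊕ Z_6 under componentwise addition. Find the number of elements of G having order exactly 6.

6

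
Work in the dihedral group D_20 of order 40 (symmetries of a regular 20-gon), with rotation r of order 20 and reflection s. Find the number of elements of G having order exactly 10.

The elements of order 10 are: r^2, r^6, r^14, r^18.
That's 4.

4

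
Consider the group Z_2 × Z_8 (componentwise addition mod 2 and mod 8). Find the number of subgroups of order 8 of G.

3

|G| = 16 and 8 | 16, so subgroups of order 8 are possible by Lagrange.
The subgroups of order 8 are: {(0,0), (0,1), (0,2), (0,3), (0,4), (0,5), (0,6), (0,7)}; {(0,0), (0,2), (0,4), (0,6), (1,0), (1,2), (1,4), (1,6)}; {(0,0), (0,2), (0,4), (0,6), (1,1), (1,3), (1,5), (1,7)}.
So G has 3 subgroups of order 8.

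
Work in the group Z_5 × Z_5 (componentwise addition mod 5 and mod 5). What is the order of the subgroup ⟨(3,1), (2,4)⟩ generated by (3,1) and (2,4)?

5

|⟨(3,1)⟩| = 5 and |⟨(2,4)⟩| = 5, so |H| is a multiple of lcm(5, 5) = 5 and divides |G| = 25.
Closing under the operation: H = {(0,0), (1,2), (2,4), (3,1), (4,3)}, so |H| = 5.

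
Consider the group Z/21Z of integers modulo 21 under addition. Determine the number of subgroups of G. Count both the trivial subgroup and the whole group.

4

A cyclic group of order 21 has exactly one subgroup for each divisor of 21.
Divisors of 21: 1, 3, 7, 21.
So Z/21Z has 4 subgroups.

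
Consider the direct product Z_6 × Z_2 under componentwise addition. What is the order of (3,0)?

The order of (3,0) in Z_6 × Z_2 is lcm(ord(3) in Z_6, ord(0) in Z_2).
ord(3) = 2 and ord(0) = 1, so |⟨(3,0)⟩| = lcm(2, 1) = 2.

2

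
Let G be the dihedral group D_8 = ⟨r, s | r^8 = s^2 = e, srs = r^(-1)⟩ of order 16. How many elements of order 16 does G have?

No element of G has order 16 (even though 16 | 16).

0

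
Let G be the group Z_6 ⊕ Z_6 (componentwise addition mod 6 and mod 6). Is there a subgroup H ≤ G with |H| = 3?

Yes

3 | 36. A subgroup of order 3 is {(0,0), (0,2), (0,4)}.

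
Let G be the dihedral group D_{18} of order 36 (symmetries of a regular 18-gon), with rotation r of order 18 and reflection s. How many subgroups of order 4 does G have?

9

|G| = 36 and 4 | 36, so subgroups of order 4 are possible by Lagrange.
The subgroups of order 4 are: {e, r^9, rs, r^10s}; {e, r^9, r^2s, r^11s}; {e, r^9, r^3s, r^12s}; {e, r^9, r^4s, r^13s}; … (9 in all).
So G has 9 subgroups of order 4.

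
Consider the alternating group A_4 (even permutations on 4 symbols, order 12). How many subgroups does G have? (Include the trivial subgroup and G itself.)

|G| = 12, so by Lagrange every subgroup order divides 12. Divisors: 1, 2, 3, 4, 6, 12.
Subgroups by order — order 1: 1; order 2: 3; order 3: 4; order 4: 1; order 6: 0; order 12: 1.
Total: 1 + 3 + 4 + 1 + 0 + 1 = 10.

10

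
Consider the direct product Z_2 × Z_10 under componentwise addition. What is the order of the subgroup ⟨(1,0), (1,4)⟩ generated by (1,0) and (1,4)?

10

|⟨(1,0)⟩| = 2 and |⟨(1,4)⟩| = 10, so |H| is a multiple of lcm(2, 10) = 10 and divides |G| = 20.
Closing under the operation: H = {(0,0), (0,2), (0,4), (0,6), (0,8), (1,0), (1,2), (1,4), (1,6), (1,8)}, so |H| = 10.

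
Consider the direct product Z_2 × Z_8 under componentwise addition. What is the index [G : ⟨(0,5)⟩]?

2

|⟨(0,5)⟩| = 8 and |G| = 16.
By Lagrange, [G : H] = |G|/|H| = 16/8 = 2.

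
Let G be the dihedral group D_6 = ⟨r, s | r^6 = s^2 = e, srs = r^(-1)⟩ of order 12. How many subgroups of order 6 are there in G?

3

|G| = 12 and 6 | 12, so subgroups of order 6 are possible by Lagrange.
The subgroups of order 6 are: {e, r, r^2, r^3, r^4, r^5}; {e, r^2, r^4, s, r^2s, r^4s}; {e, r^2, r^4, rs, r^3s, r^5s}.
So G has 3 subgroups of order 6.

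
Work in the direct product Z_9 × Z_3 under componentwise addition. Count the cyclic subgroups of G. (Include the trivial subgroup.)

8

Each element a generates a cyclic subgroup ⟨a⟩; distinct elements may generate the same one (a cyclic group of order d has φ(d) generators).
Cyclic subgroups by order — order 1: 1; order 3: 4; order 9: 3.
Total: 8.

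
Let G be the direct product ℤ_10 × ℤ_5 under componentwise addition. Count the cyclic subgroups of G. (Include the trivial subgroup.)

A cyclic subgroup of order d is generated by each of its φ(d) elements of order d, so the cyclic subgroups of order d number (#elements of order d)/φ(d).
Cyclic subgroups by order — order 1: 1; order 2: 1; order 5: 6; order 10: 6.
Total: 14.

14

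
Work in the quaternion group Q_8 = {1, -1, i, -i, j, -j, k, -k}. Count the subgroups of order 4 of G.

3

|G| = 8 and 4 | 8, so subgroups of order 4 are possible by Lagrange.
The subgroups of order 4 are: {1, -1, i, -i}; {1, -1, j, -j}; {1, -1, k, -k}.
So G has 3 subgroups of order 4.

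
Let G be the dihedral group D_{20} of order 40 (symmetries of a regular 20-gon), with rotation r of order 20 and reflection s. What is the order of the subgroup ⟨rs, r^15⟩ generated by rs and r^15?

|⟨rs⟩| = 2 and |⟨r^15⟩| = 4, so |H| is a multiple of lcm(2, 4) = 4 and divides |G| = 40.
Closing under the operation: H = {e, r^5, r^10, r^15, rs, r^6s, r^11s, r^16s}, so |H| = 8.

8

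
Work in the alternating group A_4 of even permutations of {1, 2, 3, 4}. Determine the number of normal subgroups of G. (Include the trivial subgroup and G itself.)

G has 10 subgroups. Checking conjugation-invariance by order — order 1: 1/1 normal; order 2: 0/3 normal; order 3: 0/4 normal; order 4: 1/1 normal; order 12: 1/1 normal.
Total normal subgroups: 3.

3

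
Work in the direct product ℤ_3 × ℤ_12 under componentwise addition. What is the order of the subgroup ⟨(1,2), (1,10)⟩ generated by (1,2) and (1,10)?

|⟨(1,2)⟩| = 6 and |⟨(1,10)⟩| = 6, so |H| is a multiple of lcm(6, 6) = 6 and divides |G| = 36.
Closing under the operation: H = {(0,0), (0,2), (0,4), (0,6), (0,8), (0,10), (1,0), (1,2), (1,4), (1,6), (1,8), (1,10), (2,0), (2,2), (2,4), (2,6), (2,8), (2,10)}, so |H| = 18.

18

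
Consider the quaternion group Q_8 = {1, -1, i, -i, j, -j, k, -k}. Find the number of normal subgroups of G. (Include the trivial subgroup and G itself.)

6

G has 6 subgroups. Checking conjugation-invariance by order — order 1: 1/1 normal; order 2: 1/1 normal; order 4: 3/3 normal; order 8: 1/1 normal.
Total normal subgroups: 6.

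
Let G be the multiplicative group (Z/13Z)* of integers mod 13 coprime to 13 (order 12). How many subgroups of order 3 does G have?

1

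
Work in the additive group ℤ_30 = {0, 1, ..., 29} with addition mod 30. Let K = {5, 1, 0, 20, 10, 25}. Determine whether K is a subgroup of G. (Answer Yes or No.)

1 ∈ K but its inverse 29 ∉ K, so K is not a subgroup.

No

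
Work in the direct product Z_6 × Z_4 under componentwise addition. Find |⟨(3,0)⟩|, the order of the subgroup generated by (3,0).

2

The order of (3,0) in Z_6 × Z_4 is lcm(ord(3) in Z_6, ord(0) in Z_4).
ord(3) = 2 and ord(0) = 1, so |⟨(3,0)⟩| = lcm(2, 1) = 2.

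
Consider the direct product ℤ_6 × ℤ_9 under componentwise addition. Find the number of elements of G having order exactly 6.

8

An element (a,b) has order lcm(ord(a), ord(b)); count pairs with lcm equal to 6.
Enumerating gives 8 such elements.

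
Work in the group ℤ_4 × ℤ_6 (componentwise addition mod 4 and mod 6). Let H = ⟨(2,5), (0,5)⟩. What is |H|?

12

|⟨(2,5)⟩| = 6 and |⟨(0,5)⟩| = 6, so |H| is a multiple of lcm(6, 6) = 6 and divides |G| = 24.
Closing under the operation: H = {(0,0), (0,1), (0,2), (0,3), (0,4), (0,5), (2,0), (2,1), (2,2), (2,3), (2,4), (2,5)}, so |H| = 12.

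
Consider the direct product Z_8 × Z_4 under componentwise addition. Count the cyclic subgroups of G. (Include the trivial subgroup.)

14

A cyclic subgroup of order d is generated by each of its φ(d) elements of order d, so the cyclic subgroups of order d number (#elements of order d)/φ(d).
Cyclic subgroups by order — order 1: 1; order 2: 3; order 4: 6; order 8: 4.
Total: 14.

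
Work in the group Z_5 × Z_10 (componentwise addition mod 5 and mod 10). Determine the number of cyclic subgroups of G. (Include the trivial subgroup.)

14

Group the elements of G by the cyclic subgroup they generate; each cyclic subgroup of order d accounts for φ(d) elements.
Cyclic subgroups by order — order 1: 1; order 2: 1; order 5: 6; order 10: 6.
Total: 14.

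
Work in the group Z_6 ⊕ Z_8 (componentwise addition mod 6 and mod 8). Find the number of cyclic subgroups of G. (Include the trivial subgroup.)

A cyclic subgroup of order d is generated by each of its φ(d) elements of order d, so the cyclic subgroups of order d number (#elements of order d)/φ(d).
Cyclic subgroups by order — order 1: 1; order 2: 3; order 3: 1; order 4: 2; order 6: 3; order 8: 2; order 12: 2; order 24: 2.
Total: 16.

16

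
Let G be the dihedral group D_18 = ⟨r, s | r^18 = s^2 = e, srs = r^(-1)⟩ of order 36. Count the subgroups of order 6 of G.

|G| = 36 and 6 | 36, so subgroups of order 6 are possible by Lagrange.
The subgroups of order 6 are: {e, r^6, r^12, r^4s, r^10s, r^16s}; {e, r^6, r^12, r^5s, r^11s, r^17s}; {e, r^6, r^12, s, r^6s, r^12s}; {e, r^6, r^12, rs, r^7s, r^13s}; … (7 in all).
So G has 7 subgroups of order 6.

7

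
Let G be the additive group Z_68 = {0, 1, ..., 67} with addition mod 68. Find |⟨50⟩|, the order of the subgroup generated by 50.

34

In Z_68, the order of an element a is n/gcd(a, n).
gcd(50, 68) = 2, so |⟨50⟩| = 68/2 = 34.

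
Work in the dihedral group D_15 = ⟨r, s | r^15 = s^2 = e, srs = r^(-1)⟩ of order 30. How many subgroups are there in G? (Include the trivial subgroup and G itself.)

28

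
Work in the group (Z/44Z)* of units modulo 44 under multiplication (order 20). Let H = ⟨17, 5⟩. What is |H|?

10

|⟨17⟩| = 10 and |⟨5⟩| = 5, so |H| is a multiple of lcm(10, 5) = 10 and divides |G| = 20.
Closing under the operation: H = {1, 5, 9, 13, 17, 21, 25, 29, 37, 41}, so |H| = 10.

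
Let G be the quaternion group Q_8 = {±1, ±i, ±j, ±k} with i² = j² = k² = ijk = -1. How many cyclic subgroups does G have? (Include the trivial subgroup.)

A cyclic subgroup of order d is generated by each of its φ(d) elements of order d, so the cyclic subgroups of order d number (#elements of order d)/φ(d).
Cyclic subgroups by order — order 1: 1; order 2: 1; order 4: 3.
Total: 5.

5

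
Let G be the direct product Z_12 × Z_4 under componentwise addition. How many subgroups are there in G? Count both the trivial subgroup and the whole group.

30

|G| = 48, so by Lagrange every subgroup order divides 48. Divisors: 1, 2, 3, 4, 6, 8, 12, 16, 24, 48.
Subgroups by order — order 1: 1; order 2: 3; order 3: 1; order 4: 7; order 6: 3; order 8: 3; order 12: 7; order 16: 1; order 24: 3; order 48: 1.
Total: 1 + 3 + 1 + 7 + 3 + 3 + 7 + 1 + 3 + 1 = 30.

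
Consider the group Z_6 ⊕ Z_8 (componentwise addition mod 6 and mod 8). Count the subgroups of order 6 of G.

3

|G| = 48 and 6 | 48, so subgroups of order 6 are possible by Lagrange.
The subgroups of order 6 are: {(0,0), (0,4), (2,0), (2,4), (4,0), (4,4)}; {(0,0), (1,0), (2,0), (3,0), (4,0), (5,0)}; {(0,0), (1,4), (2,0), (3,4), (4,0), (5,4)}.
So G has 3 subgroups of order 6.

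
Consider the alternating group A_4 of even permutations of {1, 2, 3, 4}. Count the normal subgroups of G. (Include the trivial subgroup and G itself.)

3

G has 10 subgroups. Checking conjugation-invariance by order — order 1: 1/1 normal; order 2: 0/3 normal; order 3: 0/4 normal; order 4: 1/1 normal; order 12: 1/1 normal.
Total normal subgroups: 3.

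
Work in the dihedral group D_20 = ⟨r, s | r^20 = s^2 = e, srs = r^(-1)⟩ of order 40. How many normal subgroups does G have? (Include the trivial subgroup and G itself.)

G has 48 subgroups. Checking conjugation-invariance by order — order 1: 1/1 normal; order 2: 1/21 normal; order 4: 1/11 normal; order 5: 1/1 normal; order 8: 0/5 normal; order 10: 1/5 normal; order 20: 3/3 normal; order 40: 1/1 normal.
Total normal subgroups: 9.

9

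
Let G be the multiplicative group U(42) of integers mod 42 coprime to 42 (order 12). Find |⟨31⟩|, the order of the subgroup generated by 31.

6

Compute successive powers of 31 mod 42: 31, 37, 13, 25, 19, 1; 31^6 ≡ 1 (mod 42).
So |⟨31⟩| = 6.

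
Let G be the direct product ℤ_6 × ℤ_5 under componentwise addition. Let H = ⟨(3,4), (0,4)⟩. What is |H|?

|⟨(3,4)⟩| = 10 and |⟨(0,4)⟩| = 5, so |H| is a multiple of lcm(10, 5) = 10 and divides |G| = 30.
Closing under the operation: H = {(0,0), (0,1), (0,2), (0,3), (0,4), (3,0), (3,1), (3,2), (3,3), (3,4)}, so |H| = 10.

10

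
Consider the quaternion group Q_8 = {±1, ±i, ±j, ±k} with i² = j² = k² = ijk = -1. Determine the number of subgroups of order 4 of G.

3

|G| = 8 and 4 | 8, so subgroups of order 4 are possible by Lagrange.
The subgroups of order 4 are: {1, -1, i, -i}; {1, -1, j, -j}; {1, -1, k, -k}.
So G has 3 subgroups of order 4.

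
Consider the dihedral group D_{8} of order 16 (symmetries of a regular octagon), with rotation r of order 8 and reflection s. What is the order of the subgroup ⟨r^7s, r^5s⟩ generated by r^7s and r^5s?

8

|⟨r^7s⟩| = 2 and |⟨r^5s⟩| = 2, so |H| is a multiple of lcm(2, 2) = 2 and divides |G| = 16.
Closing under the operation: H = {e, r^2, r^4, r^6, rs, r^3s, r^5s, r^7s}, so |H| = 8.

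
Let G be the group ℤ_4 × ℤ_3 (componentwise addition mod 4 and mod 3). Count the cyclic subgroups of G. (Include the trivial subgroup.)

6

Group the elements of G by the cyclic subgroup they generate; each cyclic subgroup of order d accounts for φ(d) elements.
Cyclic subgroups by order — order 1: 1; order 2: 1; order 3: 1; order 4: 1; order 6: 1; order 12: 1.
Total: 6.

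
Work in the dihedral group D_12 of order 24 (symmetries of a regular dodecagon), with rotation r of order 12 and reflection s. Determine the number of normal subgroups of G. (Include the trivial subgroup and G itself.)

9

G has 34 subgroups. Checking conjugation-invariance by order — order 1: 1/1 normal; order 2: 1/13 normal; order 3: 1/1 normal; order 4: 1/7 normal; order 6: 1/5 normal; order 8: 0/3 normal; order 12: 3/3 normal; order 24: 1/1 normal.
Total normal subgroups: 9.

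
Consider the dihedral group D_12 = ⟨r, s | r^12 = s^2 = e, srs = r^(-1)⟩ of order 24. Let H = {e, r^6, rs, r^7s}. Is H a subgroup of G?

|H| = 4 divides |G| = 24, consistent with Lagrange.
H contains the identity, every element's inverse is in H, and H is closed under ·: it is a subgroup.

Yes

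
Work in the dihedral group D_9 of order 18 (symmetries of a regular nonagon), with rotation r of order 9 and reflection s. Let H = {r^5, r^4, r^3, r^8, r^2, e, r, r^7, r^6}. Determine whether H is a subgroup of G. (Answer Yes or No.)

Yes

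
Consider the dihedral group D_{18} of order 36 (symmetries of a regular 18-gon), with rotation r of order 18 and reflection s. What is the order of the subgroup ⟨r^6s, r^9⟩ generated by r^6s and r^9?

|⟨r^6s⟩| = 2 and |⟨r^9⟩| = 2, so |H| is a multiple of lcm(2, 2) = 2 and divides |G| = 36.
Closing under the operation: H = {e, r^9, r^6s, r^15s}, so |H| = 4.

4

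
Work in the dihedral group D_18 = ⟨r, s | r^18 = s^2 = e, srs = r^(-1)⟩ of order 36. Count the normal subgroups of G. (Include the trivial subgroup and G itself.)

9

G has 45 subgroups. Checking conjugation-invariance by order — order 1: 1/1 normal; order 2: 1/19 normal; order 3: 1/1 normal; order 4: 0/9 normal; order 6: 1/7 normal; order 9: 1/1 normal; order 12: 0/3 normal; order 18: 3/3 normal; order 36: 1/1 normal.
Total normal subgroups: 9.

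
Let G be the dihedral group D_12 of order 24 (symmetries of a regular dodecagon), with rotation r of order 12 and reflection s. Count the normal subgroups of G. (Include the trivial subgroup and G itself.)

G has 34 subgroups. Checking conjugation-invariance by order — order 1: 1/1 normal; order 2: 1/13 normal; order 3: 1/1 normal; order 4: 1/7 normal; order 6: 1/5 normal; order 8: 0/3 normal; order 12: 3/3 normal; order 24: 1/1 normal.
Total normal subgroups: 9.

9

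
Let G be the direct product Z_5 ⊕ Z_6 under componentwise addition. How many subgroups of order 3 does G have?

1

|G| = 30 and 3 | 30, so subgroups of order 3 are possible by Lagrange.
The subgroups of order 3 are: {(0,0), (0,2), (0,4)}.
So G has 1 subgroup of order 3.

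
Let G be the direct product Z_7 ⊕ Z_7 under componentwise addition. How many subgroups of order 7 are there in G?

8

|G| = 49 and 7 | 49, so subgroups of order 7 are possible by Lagrange.
The subgroups of order 7 are: {(0,0), (0,1), (0,2), (0,3), (0,4), (0,5), (0,6)}; {(0,0), (1,0), (2,0), (3,0), (4,0), (5,0), (6,0)}; {(0,0), (1,1), (2,2), (3,3), (4,4), (5,5), (6,6)}; {(0,0), (1,2), (2,4), (3,6), (4,1), (5,3), (6,5)}; … (8 in all).
So G has 8 subgroups of order 7.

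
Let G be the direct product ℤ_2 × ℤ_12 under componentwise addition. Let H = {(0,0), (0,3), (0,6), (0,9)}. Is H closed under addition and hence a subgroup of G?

|H| = 4 divides |G| = 24, consistent with Lagrange.
H contains the identity, every element's inverse is in H, and H is closed under +: it is a subgroup.
In fact H = ⟨(0,3)⟩.

Yes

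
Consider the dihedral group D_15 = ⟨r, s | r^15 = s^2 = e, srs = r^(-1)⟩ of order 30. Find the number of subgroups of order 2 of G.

15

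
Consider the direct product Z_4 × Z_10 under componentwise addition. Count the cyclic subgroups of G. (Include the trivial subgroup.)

12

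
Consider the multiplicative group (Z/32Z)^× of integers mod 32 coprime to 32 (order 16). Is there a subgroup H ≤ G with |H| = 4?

Yes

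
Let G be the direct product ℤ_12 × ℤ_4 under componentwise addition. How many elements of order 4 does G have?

An element (a,b) has order lcm(ord(a), ord(b)); count pairs with lcm equal to 4.
Enumerating gives 12 such elements.

12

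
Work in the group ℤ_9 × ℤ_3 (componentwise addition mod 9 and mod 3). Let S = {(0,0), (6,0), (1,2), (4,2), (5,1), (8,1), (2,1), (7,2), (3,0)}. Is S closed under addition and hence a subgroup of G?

Yes

|S| = 9 divides |G| = 27, consistent with Lagrange.
S contains the identity, every element's inverse is in S, and S is closed under +: it is a subgroup.
In fact S = ⟨(1,2)⟩.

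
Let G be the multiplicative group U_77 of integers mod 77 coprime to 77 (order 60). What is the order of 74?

Compute successive powers of 74 mod 77: 74, 9, 50, 4, 65, 36, 46, 16, …; 74^30 ≡ 1 (mod 77).
So |⟨74⟩| = 30.

30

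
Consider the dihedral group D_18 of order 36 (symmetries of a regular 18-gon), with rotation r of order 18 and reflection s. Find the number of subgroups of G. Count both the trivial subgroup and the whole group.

|G| = 36, so by Lagrange every subgroup order divides 36. Divisors: 1, 2, 3, 4, 6, 9, 12, 18, 36.
Subgroups by order — order 1: 1; order 2: 19; order 3: 1; order 4: 9; order 6: 7; order 9: 1; order 12: 3; order 18: 3; order 36: 1.
Total: 1 + 19 + 1 + 9 + 7 + 1 + 3 + 3 + 1 = 45.

45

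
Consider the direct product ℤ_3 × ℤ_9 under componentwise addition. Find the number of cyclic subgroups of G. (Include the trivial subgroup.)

Each element a generates a cyclic subgroup ⟨a⟩; distinct elements may generate the same one (a cyclic group of order d has φ(d) generators).
Cyclic subgroups by order — order 1: 1; order 3: 4; order 9: 3.
Total: 8.

8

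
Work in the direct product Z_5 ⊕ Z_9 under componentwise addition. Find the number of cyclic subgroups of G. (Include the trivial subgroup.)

6

A cyclic subgroup of order d is generated by each of its φ(d) elements of order d, so the cyclic subgroups of order d number (#elements of order d)/φ(d).
Cyclic subgroups by order — order 1: 1; order 3: 1; order 5: 1; order 9: 1; order 15: 1; order 45: 1.
Total: 6.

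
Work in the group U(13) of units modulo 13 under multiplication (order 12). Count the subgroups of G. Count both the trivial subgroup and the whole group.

|G| = 12, so by Lagrange every subgroup order divides 12. Divisors: 1, 2, 3, 4, 6, 12.
Subgroups by order — order 1: 1; order 2: 1; order 3: 1; order 4: 1; order 6: 1; order 12: 1.
Total: 1 + 1 + 1 + 1 + 1 + 1 = 6.

6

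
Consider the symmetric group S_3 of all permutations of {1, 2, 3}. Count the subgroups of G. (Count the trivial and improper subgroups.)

|G| = 6, so by Lagrange every subgroup order divides 6. Divisors: 1, 2, 3, 6.
Subgroups by order — order 1: 1; order 2: 3; order 3: 1; order 6: 1.
Total: 1 + 3 + 1 + 1 = 6.

6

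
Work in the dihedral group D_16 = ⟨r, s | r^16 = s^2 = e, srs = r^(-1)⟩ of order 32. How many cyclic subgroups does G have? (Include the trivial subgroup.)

21

A cyclic subgroup of order d is generated by each of its φ(d) elements of order d, so the cyclic subgroups of order d number (#elements of order d)/φ(d).
Cyclic subgroups by order — order 1: 1; order 2: 17; order 4: 1; order 8: 1; order 16: 1.
Total: 21.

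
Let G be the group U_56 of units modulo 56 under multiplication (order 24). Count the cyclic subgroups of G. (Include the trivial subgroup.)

16

Each element a generates a cyclic subgroup ⟨a⟩; distinct elements may generate the same one (a cyclic group of order d has φ(d) generators).
Cyclic subgroups by order — order 1: 1; order 2: 7; order 3: 1; order 6: 7.
Total: 16.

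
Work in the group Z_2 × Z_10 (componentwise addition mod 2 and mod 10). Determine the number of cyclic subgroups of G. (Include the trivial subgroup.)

8

Each element a generates a cyclic subgroup ⟨a⟩; distinct elements may generate the same one (a cyclic group of order d has φ(d) generators).
Cyclic subgroups by order — order 1: 1; order 2: 3; order 5: 1; order 10: 3.
Total: 8.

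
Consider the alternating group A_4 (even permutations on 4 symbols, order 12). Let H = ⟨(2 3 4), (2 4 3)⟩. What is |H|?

3

|⟨(2 3 4)⟩| = 3 and |⟨(2 4 3)⟩| = 3, so |H| is a multiple of lcm(3, 3) = 3 and divides |G| = 12.
Closing under the operation: H = {e, (2 3 4), (2 4 3)}, so |H| = 3.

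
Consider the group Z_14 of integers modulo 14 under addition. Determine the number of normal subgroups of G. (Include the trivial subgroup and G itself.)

G is abelian, so every subgroup is normal.
G has 4 subgroups in total, hence 4 normal subgroups.

4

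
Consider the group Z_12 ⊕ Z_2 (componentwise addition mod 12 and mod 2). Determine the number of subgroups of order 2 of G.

3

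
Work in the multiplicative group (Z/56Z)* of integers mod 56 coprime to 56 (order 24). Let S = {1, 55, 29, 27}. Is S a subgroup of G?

|S| = 4 divides |G| = 24, consistent with Lagrange.
S contains the identity, every element's inverse is in S, and S is closed under ·: it is a subgroup.

Yes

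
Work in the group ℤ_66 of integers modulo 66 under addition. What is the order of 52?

33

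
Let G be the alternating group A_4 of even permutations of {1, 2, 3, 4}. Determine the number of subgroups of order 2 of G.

|G| = 12 and 2 | 12, so subgroups of order 2 are possible by Lagrange.
The subgroups of order 2 are: {e, (1 2)(3 4)}; {e, (1 3)(2 4)}; {e, (1 4)(2 3)}.
So G has 3 subgroups of order 2.

3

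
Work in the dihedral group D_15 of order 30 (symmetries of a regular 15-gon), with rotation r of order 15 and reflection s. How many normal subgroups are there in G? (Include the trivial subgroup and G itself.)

5

G has 28 subgroups. Checking conjugation-invariance by order — order 1: 1/1 normal; order 2: 0/15 normal; order 3: 1/1 normal; order 5: 1/1 normal; order 6: 0/5 normal; order 10: 0/3 normal; order 15: 1/1 normal; order 30: 1/1 normal.
Total normal subgroups: 5.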